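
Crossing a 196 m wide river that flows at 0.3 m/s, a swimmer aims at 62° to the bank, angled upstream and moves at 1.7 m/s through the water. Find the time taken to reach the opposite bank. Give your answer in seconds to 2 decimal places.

The component of the swimmer's velocity perpendicular to the bank is 1.7 × sin 62° = 1.501 m/s.
Only the cross-stream component determines the crossing time; the current contributes nothing perpendicular to the bank.
Time = 196 / 1.501 = 130.579 s.

130.58 s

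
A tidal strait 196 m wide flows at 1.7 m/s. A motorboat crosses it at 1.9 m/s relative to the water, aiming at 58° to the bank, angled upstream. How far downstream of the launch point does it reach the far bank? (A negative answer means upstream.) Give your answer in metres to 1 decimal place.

Perpendicular speed = 1.611 m/s; crossing time = 196 / 1.611 = 121.642 s.
Net downstream speed = 0.693 m/s.
Drift = 0.693 × 121.642 = 84.316 m (downstream).

84.3 m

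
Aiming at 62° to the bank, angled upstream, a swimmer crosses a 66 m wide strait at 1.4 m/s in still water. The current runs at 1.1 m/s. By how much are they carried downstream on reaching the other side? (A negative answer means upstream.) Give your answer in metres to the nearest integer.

24 m

Perpendicular speed = 1.236 m/s; crossing time = 66 / 1.236 = 53.393 s.
Net downstream speed = 0.443 m/s.
Drift = 0.443 × 53.393 = 23.639 m (downstream).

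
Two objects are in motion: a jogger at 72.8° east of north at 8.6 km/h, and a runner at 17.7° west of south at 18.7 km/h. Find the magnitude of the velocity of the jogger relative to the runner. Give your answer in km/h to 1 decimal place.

24.7 km/h

Taking east as x and north as y: jogger velocity = (8.215, 2.543) km/h; runner velocity = (-5.685, -17.815) km/h.
Velocity of jogger relative to runner = (8.215, 2.543) − (-5.685, -17.815) = (13.901, 20.358) km/h.
Magnitude = |(13.901, 20.358)| = 24.651 km/h.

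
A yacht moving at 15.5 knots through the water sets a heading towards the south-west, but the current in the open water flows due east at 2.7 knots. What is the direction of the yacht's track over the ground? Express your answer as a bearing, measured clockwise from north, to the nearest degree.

217°

Taking east as x and north as y: velocity relative to the water = (-10.960, -10.960) knots; the water relative to ground = (2.700, 0.000) knots.
Velocity relative to ground = (-10.960, -10.960) + (2.700, 0.000) = (-8.260, -10.960) knots.
Bearing = atan2(-8.26, -10.96) = 217.00° clockwise from north.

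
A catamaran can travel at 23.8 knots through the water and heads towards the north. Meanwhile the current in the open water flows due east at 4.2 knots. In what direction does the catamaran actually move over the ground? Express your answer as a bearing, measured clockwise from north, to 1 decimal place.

010.0°

Taking east as x and north as y: velocity relative to the water = (0.000, 23.800) knots; the water relative to ground = (4.200, 0.000) knots.
Velocity relative to ground = (0.000, 23.800) + (4.200, 0.000) = (4.200, 23.800) knots.
Bearing = atan2(4.20, 23.80) = 10.01° clockwise from north.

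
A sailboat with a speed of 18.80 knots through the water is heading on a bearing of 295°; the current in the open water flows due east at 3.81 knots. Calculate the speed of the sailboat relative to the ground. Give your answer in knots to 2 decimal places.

Taking east as x and north as y: velocity relative to the water = (-17.039, 7.945) knots; the water relative to ground = (3.810, 0.000) knots.
Velocity relative to ground = (-17.039, 7.945) + (3.810, 0.000) = (-13.229, 7.945) knots.
Speed = |(-13.229, 7.945)| = 15.431 knots.

15.43 knots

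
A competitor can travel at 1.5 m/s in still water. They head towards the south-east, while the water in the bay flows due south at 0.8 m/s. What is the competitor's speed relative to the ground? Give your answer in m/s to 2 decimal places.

2.14 m/s

Taking east as x and north as y: velocity relative to the water = (1.061, -1.061) m/s; the water relative to ground = (0.000, -0.800) m/s.
Velocity relative to ground = (1.061, -1.061) + (0.000, -0.800) = (1.061, -1.861) m/s.
Speed = |(1.061, -1.861)| = 2.142 m/s.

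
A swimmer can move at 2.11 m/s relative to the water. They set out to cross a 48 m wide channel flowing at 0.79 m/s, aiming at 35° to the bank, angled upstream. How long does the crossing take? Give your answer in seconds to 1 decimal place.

39.7 s

The component of the swimmer's velocity perpendicular to the bank is 2.11 × sin 35° = 1.210 m/s.
The current is parallel to the bank, so it does not affect the crossing time.
Time = 48 / 1.210 = 39.661 s.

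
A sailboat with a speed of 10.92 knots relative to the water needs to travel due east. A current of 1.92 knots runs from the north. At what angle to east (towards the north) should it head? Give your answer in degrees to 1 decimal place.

10.1°

The current pushes perpendicular to the desired track; the heading must have a component into the current equal to 1.92 knots: 10.92 sin θ = 1.92.
sin θ = 0.1758, so θ = 10.127°.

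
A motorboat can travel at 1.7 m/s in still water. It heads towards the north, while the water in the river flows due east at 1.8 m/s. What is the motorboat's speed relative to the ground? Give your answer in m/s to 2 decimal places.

2.48 m/s

Taking east as x and north as y: velocity relative to the water = (0.000, 1.700) m/s; the water relative to ground = (1.800, 0.000) m/s.
Velocity relative to ground = (0.000, 1.700) + (1.800, 0.000) = (1.800, 1.700) m/s.
Speed = |(1.800, 1.700)| = 2.476 m/s.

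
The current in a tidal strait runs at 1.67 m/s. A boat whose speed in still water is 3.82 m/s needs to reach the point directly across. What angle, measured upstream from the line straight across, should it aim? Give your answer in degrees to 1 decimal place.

25.9°

To cancel the current, the upstream component of the boat's velocity must equal the flow: 3.82 sin θ = 1.67.
sin θ = 1.67 / 3.82 = 0.4372.
θ = arcsin(0.4372) = 25.924°.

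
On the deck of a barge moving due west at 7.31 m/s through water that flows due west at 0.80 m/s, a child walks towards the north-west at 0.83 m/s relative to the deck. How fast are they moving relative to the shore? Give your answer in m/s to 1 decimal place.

In east/north components (m/s): child relative to barge = (-0.587, 0.587); barge relative to water = (-7.310, 0.000); water relative to ground = (-0.800, 0.000).
Sum = (-8.697, 0.587) m/s.
Speed = |(-8.697, 0.587)| = 8.717 m/s.

8.7 m/s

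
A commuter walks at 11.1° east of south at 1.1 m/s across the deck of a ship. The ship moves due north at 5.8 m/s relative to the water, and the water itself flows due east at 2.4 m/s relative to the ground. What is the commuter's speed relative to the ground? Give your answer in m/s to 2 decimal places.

5.39 m/s

In east/north components (m/s): commuter relative to ship = (0.212, -1.079); ship relative to water = (0.000, 5.800); water relative to ground = (2.400, 0.000).
Sum = (2.612, 4.721) m/s.
Speed = |(2.612, 4.721)| = 5.395 m/s.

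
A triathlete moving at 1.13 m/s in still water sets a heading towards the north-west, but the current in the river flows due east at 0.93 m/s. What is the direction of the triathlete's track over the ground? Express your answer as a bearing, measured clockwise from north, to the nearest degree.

009°

Taking east as x and north as y: velocity relative to the water = (-0.799, 0.799) m/s; the water relative to ground = (0.930, 0.000) m/s.
Velocity relative to ground = (-0.799, 0.799) + (0.930, 0.000) = (0.131, 0.799) m/s.
Bearing = atan2(0.13, 0.80) = 9.31° clockwise from north.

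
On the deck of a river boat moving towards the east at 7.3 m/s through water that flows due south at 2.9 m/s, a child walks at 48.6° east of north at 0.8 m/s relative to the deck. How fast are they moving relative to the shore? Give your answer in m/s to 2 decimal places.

In east/north components (m/s): child relative to river boat = (0.600, 0.529); river boat relative to water = (7.300, 0.000); water relative to ground = (0.000, -2.900).
Sum = (7.900, -2.371) m/s.
Speed = |(7.900, -2.371)| = 8.248 m/s.

8.25 m/s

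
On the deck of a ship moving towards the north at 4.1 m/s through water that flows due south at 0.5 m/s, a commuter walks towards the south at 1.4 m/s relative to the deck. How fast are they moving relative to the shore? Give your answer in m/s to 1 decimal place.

In east/north components (m/s): commuter relative to ship = (0.000, -1.400); ship relative to water = (0.000, 4.100); water relative to ground = (0.000, -0.500).
Sum = (0.000, 2.200) m/s.
Speed = |(0.000, 2.200)| = 2.200 m/s.

2.2 m/s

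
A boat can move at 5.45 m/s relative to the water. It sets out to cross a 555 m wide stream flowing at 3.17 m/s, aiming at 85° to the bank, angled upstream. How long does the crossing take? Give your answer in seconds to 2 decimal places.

102.22 s

The component of the boat's velocity perpendicular to the bank is 5.45 × sin 85° = 5.429 m/s.
The current is parallel to the bank, so it does not affect the crossing time.
Time = 555 / 5.429 = 102.224 s.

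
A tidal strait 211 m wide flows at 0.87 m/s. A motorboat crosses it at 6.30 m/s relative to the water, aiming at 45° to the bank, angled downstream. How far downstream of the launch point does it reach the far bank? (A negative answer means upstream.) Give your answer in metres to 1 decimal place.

Perpendicular speed = 4.455 m/s; crossing time = 211 / 4.455 = 47.365 s.
Net downstream speed = 5.325 m/s.
Drift = 5.325 × 47.365 = 252.207 m (downstream).

252.2 m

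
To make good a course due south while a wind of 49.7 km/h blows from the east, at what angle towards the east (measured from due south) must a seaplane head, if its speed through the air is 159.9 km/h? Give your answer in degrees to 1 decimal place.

18.1°

The wind pushes perpendicular to the desired track; the heading must have a component into the wind equal to 49.7 km/h: 159.9 sin θ = 49.7.
sin θ = 0.3108, so θ = 18.109°.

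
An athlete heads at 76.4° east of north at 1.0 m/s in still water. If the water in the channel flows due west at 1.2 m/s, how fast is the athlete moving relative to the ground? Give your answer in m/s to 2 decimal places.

0.33 m/s

Taking east as x and north as y: velocity relative to the water = (0.972, 0.235) m/s; the water relative to ground = (-1.200, 0.000) m/s.
Velocity relative to ground = (0.972, 0.235) + (-1.200, 0.000) = (-0.228, 0.235) m/s.
Speed = |(-0.228, 0.235)| = 0.328 m/s.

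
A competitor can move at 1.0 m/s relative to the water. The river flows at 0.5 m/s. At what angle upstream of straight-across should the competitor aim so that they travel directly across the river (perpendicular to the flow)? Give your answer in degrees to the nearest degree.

To cancel the current, the upstream component of the competitor's velocity must equal the flow: 1.0 sin θ = 0.5.
sin θ = 0.5 / 1.0 = 0.5000.
θ = arcsin(0.5000) = 30.000°.

30°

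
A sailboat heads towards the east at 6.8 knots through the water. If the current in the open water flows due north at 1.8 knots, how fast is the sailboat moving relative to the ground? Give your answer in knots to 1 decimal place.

7.0 knots

Taking east as x and north as y: velocity relative to the water = (6.800, 0.000) knots; the water relative to ground = (0.000, 1.800) knots.
Velocity relative to ground = (6.800, 0.000) + (0.000, 1.800) = (6.800, 1.800) knots.
Speed = |(6.800, 1.800)| = 7.034 knots.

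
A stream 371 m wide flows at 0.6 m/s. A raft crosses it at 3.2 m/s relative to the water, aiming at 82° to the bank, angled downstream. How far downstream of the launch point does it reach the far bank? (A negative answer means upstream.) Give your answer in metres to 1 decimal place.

122.4 m

Perpendicular speed = 3.169 m/s; crossing time = 371 / 3.169 = 117.077 s.
Net downstream speed = 1.045 m/s.
Drift = 1.045 × 117.077 = 122.387 m (downstream).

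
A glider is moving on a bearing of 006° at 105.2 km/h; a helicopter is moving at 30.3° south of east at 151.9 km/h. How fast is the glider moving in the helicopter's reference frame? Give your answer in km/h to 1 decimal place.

217.5 km/h

Taking east as x and north as y: glider velocity = (10.996, 104.624) km/h; helicopter velocity = (131.150, -76.638) km/h.
Velocity of glider relative to helicopter = (10.996, 104.624) − (131.150, -76.638) = (-120.153, 181.261) km/h.
Magnitude = |(-120.153, 181.261)| = 217.469 km/h.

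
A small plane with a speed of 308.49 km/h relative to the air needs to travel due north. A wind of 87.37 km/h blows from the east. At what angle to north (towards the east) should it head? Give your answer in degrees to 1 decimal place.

16.5°

The wind pushes perpendicular to the desired track; the heading must have a component into the wind equal to 87.37 km/h: 308.49 sin θ = 87.37.
sin θ = 0.2832, so θ = 16.452°.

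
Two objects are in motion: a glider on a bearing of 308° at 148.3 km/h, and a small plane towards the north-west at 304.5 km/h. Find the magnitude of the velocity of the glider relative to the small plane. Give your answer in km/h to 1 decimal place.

158.3 km/h

Taking east as x and north as y: glider velocity = (-116.862, 91.303) km/h; small plane velocity = (-215.314, 215.314) km/h.
Velocity of glider relative to small plane = (-116.862, 91.303) − (-215.314, 215.314) = (98.452, -124.011) km/h.
Magnitude = |(98.452, -124.011)| = 158.340 km/h.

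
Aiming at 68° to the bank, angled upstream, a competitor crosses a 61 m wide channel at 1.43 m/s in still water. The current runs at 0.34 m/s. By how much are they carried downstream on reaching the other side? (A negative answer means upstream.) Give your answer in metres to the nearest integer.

Perpendicular speed = 1.326 m/s; crossing time = 61 / 1.326 = 46.007 s.
Net downstream speed = -0.196 m/s.
Drift = -0.196 × 46.007 = -9.003 m (upstream).

-9 m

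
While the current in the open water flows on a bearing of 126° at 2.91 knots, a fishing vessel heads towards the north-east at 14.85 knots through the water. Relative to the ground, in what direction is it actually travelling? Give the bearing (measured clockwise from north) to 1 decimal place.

055.6°

Taking east as x and north as y: velocity relative to the water = (10.501, 10.501) knots; the water relative to ground = (2.354, -1.710) knots.
Velocity relative to ground = (10.501, 10.501) + (2.354, -1.710) = (12.855, 8.790) knots.
Bearing = atan2(12.85, 8.79) = 55.64° clockwise from north.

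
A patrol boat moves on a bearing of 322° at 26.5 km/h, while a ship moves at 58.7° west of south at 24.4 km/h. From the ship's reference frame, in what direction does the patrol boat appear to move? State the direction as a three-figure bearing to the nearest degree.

008°

Taking east as x and north as y: patrol boat velocity = (-16.315, 20.882) km/h; ship velocity = (-20.849, -12.676) km/h.
Velocity of patrol boat relative to ship = (-16.315, 20.882) − (-20.849, -12.676) = (4.534, 33.559) km/h.
Bearing = atan2(4.53, 33.56) = 7.69° clockwise from north.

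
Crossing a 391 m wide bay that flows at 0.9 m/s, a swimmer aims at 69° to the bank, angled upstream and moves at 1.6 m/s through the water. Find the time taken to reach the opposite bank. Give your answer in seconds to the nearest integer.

262 s

The component of the swimmer's velocity perpendicular to the bank is 1.6 × sin 69° = 1.494 m/s.
The current is parallel to the bank, so it does not affect the crossing time.
Time = 391 / 1.494 = 261.761 s.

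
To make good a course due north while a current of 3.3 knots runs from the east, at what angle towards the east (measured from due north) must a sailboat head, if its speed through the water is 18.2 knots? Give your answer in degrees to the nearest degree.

10°

The current pushes perpendicular to the desired track; the heading must have a component into the current equal to 3.3 knots: 18.2 sin θ = 3.3.
sin θ = 0.1813, so θ = 10.447°.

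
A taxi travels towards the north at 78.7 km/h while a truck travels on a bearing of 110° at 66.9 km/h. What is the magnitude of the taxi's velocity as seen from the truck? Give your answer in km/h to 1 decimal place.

119.5 km/h

Taking east as x and north as y: taxi velocity = (0.000, 78.700) km/h; truck velocity = (62.865, -22.881) km/h.
Velocity of taxi relative to truck = (0.000, 78.700) − (62.865, -22.881) = (-62.865, 101.581) km/h.
Magnitude = |(-62.865, 101.581)| = 119.460 km/h.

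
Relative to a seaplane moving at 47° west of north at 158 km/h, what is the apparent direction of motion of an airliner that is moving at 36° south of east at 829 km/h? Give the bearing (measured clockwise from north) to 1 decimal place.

127.1°

Taking east as x and north as y: airliner velocity = (670.675, -487.274) km/h; seaplane velocity = (-115.554, 107.756) km/h.
Velocity of airliner relative to seaplane = (670.675, -487.274) − (-115.554, 107.756) = (786.229, -595.030) km/h.
Bearing = atan2(786.23, -595.03) = 127.12° clockwise from north.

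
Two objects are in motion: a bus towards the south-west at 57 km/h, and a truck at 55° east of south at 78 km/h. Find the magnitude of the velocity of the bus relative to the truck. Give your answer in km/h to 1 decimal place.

Taking east as x and north as y: bus velocity = (-40.305, -40.305) km/h; truck velocity = (63.894, -44.739) km/h.
Velocity of bus relative to truck = (-40.305, -40.305) − (63.894, -44.739) = (-104.199, 4.434) km/h.
Magnitude = |(-104.199, 4.434)| = 104.293 km/h.

104.3 km/h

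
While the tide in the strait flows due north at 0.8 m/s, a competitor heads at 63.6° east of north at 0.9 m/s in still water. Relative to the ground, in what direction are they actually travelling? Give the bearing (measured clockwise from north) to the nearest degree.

034°

Taking east as x and north as y: velocity relative to the water = (0.806, 0.400) m/s; the water relative to ground = (0.000, 0.800) m/s.
Velocity relative to ground = (0.806, 0.400) + (0.000, 0.800) = (0.806, 1.200) m/s.
Bearing = atan2(0.81, 1.20) = 33.89° clockwise from north.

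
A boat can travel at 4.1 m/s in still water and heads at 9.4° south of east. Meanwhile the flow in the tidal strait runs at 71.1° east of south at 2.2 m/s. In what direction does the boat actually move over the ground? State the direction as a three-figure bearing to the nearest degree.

103°

Taking east as x and north as y: velocity relative to the water = (4.045, -0.670) m/s; the water relative to ground = (2.081, -0.713) m/s.
Velocity relative to ground = (4.045, -0.670) + (2.081, -0.713) = (6.126, -1.382) m/s.
Bearing = atan2(6.13, -1.38) = 102.71° clockwise from north.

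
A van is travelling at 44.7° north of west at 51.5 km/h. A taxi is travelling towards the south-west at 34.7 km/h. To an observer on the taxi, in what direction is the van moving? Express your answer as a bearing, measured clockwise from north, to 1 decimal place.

Taking east as x and north as y: van velocity = (-36.606, 36.225) km/h; taxi velocity = (-24.537, -24.537) km/h.
Velocity of van relative to taxi = (-36.606, 36.225) − (-24.537, -24.537) = (-12.070, 60.761) km/h.
Bearing = atan2(-12.07, 60.76) = 348.77° clockwise from north.

348.8°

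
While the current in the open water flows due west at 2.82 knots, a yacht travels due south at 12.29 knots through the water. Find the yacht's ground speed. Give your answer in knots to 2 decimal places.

Taking east as x and north as y: velocity relative to the water = (0.000, -12.290) knots; the water relative to ground = (-2.820, 0.000) knots.
Velocity relative to ground = (0.000, -12.290) + (-2.820, 0.000) = (-2.820, -12.290) knots.
Speed = |(-2.820, -12.290)| = 12.609 knots.

12.61 knots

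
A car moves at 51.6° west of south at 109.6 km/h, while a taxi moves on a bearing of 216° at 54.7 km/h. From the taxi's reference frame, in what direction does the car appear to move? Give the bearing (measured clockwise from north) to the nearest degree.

Taking east as x and north as y: car velocity = (-85.893, -68.078) km/h; taxi velocity = (-32.152, -44.253) km/h.
Velocity of car relative to taxi = (-85.893, -68.078) − (-32.152, -44.253) = (-53.741, -23.825) km/h.
Bearing = atan2(-53.74, -23.82) = 246.09° clockwise from north.

246°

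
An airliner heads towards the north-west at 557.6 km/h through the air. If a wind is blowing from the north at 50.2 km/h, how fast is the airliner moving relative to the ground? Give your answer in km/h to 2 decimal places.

523.31 km/h

Taking east as x and north as y: velocity relative to the air = (-394.283, 394.283) km/h; the air relative to ground = (0.000, -50.200) km/h.
Velocity relative to ground = (-394.283, 394.283) + (0.000, -50.200) = (-394.283, 344.083) km/h.
Speed = |(-394.283, 344.083)| = 523.309 km/h.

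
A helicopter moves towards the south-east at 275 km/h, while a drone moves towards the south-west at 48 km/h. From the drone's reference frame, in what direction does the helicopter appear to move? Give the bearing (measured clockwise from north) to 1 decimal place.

125.1°

Taking east as x and north as y: helicopter velocity = (194.454, -194.454) km/h; drone velocity = (-33.941, -33.941) km/h.
Velocity of helicopter relative to drone = (194.454, -194.454) − (-33.941, -33.941) = (228.395, -160.513) km/h.
Bearing = atan2(228.40, -160.51) = 125.10° clockwise from north.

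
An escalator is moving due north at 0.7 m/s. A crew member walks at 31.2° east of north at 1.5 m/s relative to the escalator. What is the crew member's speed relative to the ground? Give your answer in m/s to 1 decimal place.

2.1 m/s

Taking east as x and north as y: escalator velocity = (0.000, 0.700) m/s; crew member velocity relative to escalator = (0.777, 1.283) m/s.
Velocity relative to ground = (0.000, 0.700) + (0.777, 1.283) = (0.777, 1.983) m/s.
Speed = |(0.777, 1.983)| = 2.130 m/s.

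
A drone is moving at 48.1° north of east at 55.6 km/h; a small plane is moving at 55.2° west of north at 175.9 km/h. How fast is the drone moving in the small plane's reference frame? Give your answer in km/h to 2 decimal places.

Taking east as x and north as y: drone velocity = (37.131, 41.384) km/h; small plane velocity = (-144.440, 100.389) km/h.
Velocity of drone relative to small plane = (37.131, 41.384) − (-144.440, 100.389) = (181.572, -59.005) km/h.
Magnitude = |(181.572, -59.005)| = 190.918 km/h.

190.92 km/h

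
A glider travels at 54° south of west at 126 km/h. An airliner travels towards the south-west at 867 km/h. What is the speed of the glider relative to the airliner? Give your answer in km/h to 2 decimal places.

742.81 km/h

Taking east as x and north as y: glider velocity = (-74.061, -101.936) km/h; airliner velocity = (-613.062, -613.062) km/h.
Velocity of glider relative to airliner = (-74.061, -101.936) − (-613.062, -613.062) = (539.001, 511.125) km/h.
Magnitude = |(539.001, 511.125)| = 742.813 km/h.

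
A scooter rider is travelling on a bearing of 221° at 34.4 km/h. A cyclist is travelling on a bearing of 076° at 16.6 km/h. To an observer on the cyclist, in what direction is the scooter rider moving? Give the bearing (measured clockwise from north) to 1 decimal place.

232.2°

Taking east as x and north as y: scooter rider velocity = (-22.568, -25.962) km/h; cyclist velocity = (16.107, 4.016) km/h.
Velocity of scooter rider relative to cyclist = (-22.568, -25.962) − (16.107, 4.016) = (-38.675, -29.978) km/h.
Bearing = atan2(-38.68, -29.98) = 232.22° clockwise from north.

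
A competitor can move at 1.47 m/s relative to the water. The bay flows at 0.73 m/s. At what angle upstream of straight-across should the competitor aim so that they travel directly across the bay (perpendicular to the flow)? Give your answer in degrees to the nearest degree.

30°

To cancel the current, the upstream component of the competitor's velocity must equal the flow: 1.47 sin θ = 0.73.
sin θ = 0.73 / 1.47 = 0.4966.
θ = arcsin(0.4966) = 29.775°.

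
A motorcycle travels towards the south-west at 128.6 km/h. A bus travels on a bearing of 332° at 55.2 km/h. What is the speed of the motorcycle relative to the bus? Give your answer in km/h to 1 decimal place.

Taking east as x and north as y: motorcycle velocity = (-90.934, -90.934) km/h; bus velocity = (-25.915, 48.739) km/h.
Velocity of motorcycle relative to bus = (-90.934, -90.934) − (-25.915, 48.739) = (-65.019, -139.673) km/h.
Magnitude = |(-65.019, -139.673)| = 154.065 km/h.

154.1 km/h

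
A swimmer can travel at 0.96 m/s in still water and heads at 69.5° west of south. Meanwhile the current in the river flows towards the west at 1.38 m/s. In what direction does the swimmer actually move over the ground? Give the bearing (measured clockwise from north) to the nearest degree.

Taking east as x and north as y: velocity relative to the water = (-0.899, -0.336) m/s; the water relative to ground = (-1.380, 0.000) m/s.
Velocity relative to ground = (-0.899, -0.336) + (-1.380, 0.000) = (-2.279, -0.336) m/s.
Bearing = atan2(-2.28, -0.34) = 261.61° clockwise from north.

262°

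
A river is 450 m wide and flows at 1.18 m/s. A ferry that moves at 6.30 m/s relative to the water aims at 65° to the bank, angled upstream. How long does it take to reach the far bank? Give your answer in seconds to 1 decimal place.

78.8 s

The component of the ferry's velocity perpendicular to the bank is 6.30 × sin 65° = 5.710 m/s.
The flow acts along the bank and has no component across it.
Time = 450 / 5.710 = 78.813 s.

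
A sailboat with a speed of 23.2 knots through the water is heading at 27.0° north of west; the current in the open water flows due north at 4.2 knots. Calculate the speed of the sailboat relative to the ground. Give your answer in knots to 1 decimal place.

Taking east as x and north as y: velocity relative to the water = (-20.671, 10.533) knots; the water relative to ground = (0.000, 4.200) knots.
Velocity relative to ground = (-20.671, 10.533) + (0.000, 4.200) = (-20.671, 14.733) knots.
Speed = |(-20.671, 14.733)| = 25.384 knots.

25.4 knots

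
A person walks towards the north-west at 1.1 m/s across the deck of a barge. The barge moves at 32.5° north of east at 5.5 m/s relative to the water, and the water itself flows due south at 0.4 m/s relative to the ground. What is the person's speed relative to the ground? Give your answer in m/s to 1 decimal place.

5.1 m/s

In east/north components (m/s): person relative to barge = (-0.778, 0.778); barge relative to water = (4.639, 2.955); water relative to ground = (0.000, -0.400).
Sum = (3.861, 3.333) m/s.
Speed = |(3.861, 3.333)| = 5.100 m/s.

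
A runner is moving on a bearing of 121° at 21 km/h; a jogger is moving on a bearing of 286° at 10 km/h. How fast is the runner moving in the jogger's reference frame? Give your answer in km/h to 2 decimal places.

30.77 km/h

Taking east as x and north as y: runner velocity = (18.001, -10.816) km/h; jogger velocity = (-9.613, 2.756) km/h.
Velocity of runner relative to jogger = (18.001, -10.816) − (-9.613, 2.756) = (27.613, -13.572) km/h.
Magnitude = |(27.613, -13.572)| = 30.768 km/h.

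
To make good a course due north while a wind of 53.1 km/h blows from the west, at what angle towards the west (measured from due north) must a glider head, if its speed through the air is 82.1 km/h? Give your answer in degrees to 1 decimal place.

The wind pushes perpendicular to the desired track; the heading must have a component into the wind equal to 53.1 km/h: 82.1 sin θ = 53.1.
sin θ = 0.6468, so θ = 40.299°.

40.3°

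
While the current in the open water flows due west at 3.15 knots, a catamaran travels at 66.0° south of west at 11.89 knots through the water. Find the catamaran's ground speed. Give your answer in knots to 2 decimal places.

13.48 knots

Taking east as x and north as y: velocity relative to the water = (-4.836, -10.862) knots; the water relative to ground = (-3.150, 0.000) knots.
Velocity relative to ground = (-4.836, -10.862) + (-3.150, 0.000) = (-7.986, -10.862) knots.
Speed = |(-7.986, -10.862)| = 13.482 knots.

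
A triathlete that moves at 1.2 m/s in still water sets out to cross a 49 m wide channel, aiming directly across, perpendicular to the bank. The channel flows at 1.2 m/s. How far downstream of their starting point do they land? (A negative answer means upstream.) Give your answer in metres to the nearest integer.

Perpendicular speed = 1.200 m/s; crossing time = 49 / 1.200 = 40.833 s.
Net downstream speed = 1.200 m/s.
Drift = 1.200 × 40.833 = 49.000 m (downstream).

49 m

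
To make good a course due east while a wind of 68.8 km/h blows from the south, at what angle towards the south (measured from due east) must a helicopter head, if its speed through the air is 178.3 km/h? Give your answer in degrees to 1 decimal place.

22.7°

The wind pushes perpendicular to the desired track; the heading must have a component into the wind equal to 68.8 km/h: 178.3 sin θ = 68.8.
sin θ = 0.3859, so θ = 22.698°.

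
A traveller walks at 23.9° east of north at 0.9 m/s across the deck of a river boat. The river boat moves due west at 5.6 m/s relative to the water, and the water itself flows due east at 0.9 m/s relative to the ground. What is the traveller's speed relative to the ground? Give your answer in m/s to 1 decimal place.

4.4 m/s

In east/north components (m/s): traveller relative to river boat = (0.365, 0.823); river boat relative to water = (-5.600, 0.000); water relative to ground = (0.900, 0.000).
Sum = (-4.335, 0.823) m/s.
Speed = |(-4.335, 0.823)| = 4.413 m/s.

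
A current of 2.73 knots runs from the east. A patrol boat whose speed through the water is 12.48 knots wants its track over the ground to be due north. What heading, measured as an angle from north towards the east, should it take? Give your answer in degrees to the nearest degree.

The current pushes perpendicular to the desired track; the heading must have a component into the current equal to 2.73 knots: 12.48 sin θ = 2.73.
sin θ = 0.2188, so θ = 12.636°.

13°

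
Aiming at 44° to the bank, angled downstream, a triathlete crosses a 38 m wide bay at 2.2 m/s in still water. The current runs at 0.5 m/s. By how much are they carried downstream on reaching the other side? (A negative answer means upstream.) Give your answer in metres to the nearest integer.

Perpendicular speed = 1.528 m/s; crossing time = 38 / 1.528 = 24.865 s.
Net downstream speed = 2.083 m/s.
Drift = 2.083 × 24.865 = 51.783 m (downstream).

52 m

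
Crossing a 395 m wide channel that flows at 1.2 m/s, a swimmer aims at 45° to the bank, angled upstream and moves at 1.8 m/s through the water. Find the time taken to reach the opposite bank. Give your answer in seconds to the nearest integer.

The component of the swimmer's velocity perpendicular to the bank is 1.8 × sin 45° = 1.273 m/s.
The flow acts along the bank and has no component across it.
Time = 395 / 1.273 = 310.341 s.

310 s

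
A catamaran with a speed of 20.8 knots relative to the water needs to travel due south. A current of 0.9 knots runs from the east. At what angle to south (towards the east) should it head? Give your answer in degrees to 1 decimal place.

The current pushes perpendicular to the desired track; the heading must have a component into the current equal to 0.9 knots: 20.8 sin θ = 0.9.
sin θ = 0.0433, so θ = 2.480°.

2.5°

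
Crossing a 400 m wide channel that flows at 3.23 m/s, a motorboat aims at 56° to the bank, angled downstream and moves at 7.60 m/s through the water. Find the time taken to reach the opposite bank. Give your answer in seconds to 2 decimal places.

The component of the motorboat's velocity perpendicular to the bank is 7.60 × sin 56° = 6.301 m/s.
The flow acts along the bank and has no component across it.
Time = 400 / 6.301 = 63.485 s.

63.49 s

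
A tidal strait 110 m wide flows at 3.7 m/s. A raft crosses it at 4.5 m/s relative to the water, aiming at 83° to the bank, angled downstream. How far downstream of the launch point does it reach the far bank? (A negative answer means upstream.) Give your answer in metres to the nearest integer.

105 m

Perpendicular speed = 4.466 m/s; crossing time = 110 / 4.466 = 24.628 s.
Net downstream speed = 4.248 m/s.
Drift = 4.248 × 24.628 = 104.630 m (downstream).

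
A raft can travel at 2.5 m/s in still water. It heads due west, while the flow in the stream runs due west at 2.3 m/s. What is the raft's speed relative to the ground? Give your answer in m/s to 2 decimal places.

4.80 m/s

Taking east as x and north as y: velocity relative to the water = (-2.500, 0.000) m/s; the water relative to ground = (-2.300, 0.000) m/s.
Velocity relative to ground = (-2.500, 0.000) + (-2.300, 0.000) = (-4.800, 0.000) m/s.
Speed = |(-4.800, 0.000)| = 4.800 m/s.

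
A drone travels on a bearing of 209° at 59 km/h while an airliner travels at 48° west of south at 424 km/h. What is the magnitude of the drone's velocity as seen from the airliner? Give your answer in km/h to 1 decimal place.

Taking east as x and north as y: drone velocity = (-28.604, -51.603) km/h; airliner velocity = (-315.093, -283.711) km/h.
Velocity of drone relative to airliner = (-28.604, -51.603) − (-315.093, -283.711) = (286.490, 232.109) km/h.
Magnitude = |(286.490, 232.109)| = 368.715 km/h.

368.7 km/h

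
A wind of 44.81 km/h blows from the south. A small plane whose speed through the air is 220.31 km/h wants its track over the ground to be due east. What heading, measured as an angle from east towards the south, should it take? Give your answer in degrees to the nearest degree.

The wind pushes perpendicular to the desired track; the heading must have a component into the wind equal to 44.81 km/h: 220.31 sin θ = 44.81.
sin θ = 0.2034, so θ = 11.736°.

12°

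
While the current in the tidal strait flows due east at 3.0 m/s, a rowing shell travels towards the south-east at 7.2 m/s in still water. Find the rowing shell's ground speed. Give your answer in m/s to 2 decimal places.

Taking east as x and north as y: velocity relative to the water = (5.091, -5.091) m/s; the water relative to ground = (3.000, 0.000) m/s.
Velocity relative to ground = (5.091, -5.091) + (3.000, 0.000) = (8.091, -5.091) m/s.
Speed = |(8.091, -5.091)| = 9.560 m/s.

9.56 m/s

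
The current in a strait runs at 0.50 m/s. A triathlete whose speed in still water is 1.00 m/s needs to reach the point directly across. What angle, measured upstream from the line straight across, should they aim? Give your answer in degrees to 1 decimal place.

To cancel the current, the upstream component of the triathlete's velocity must equal the flow: 1.00 sin θ = 0.50.
sin θ = 0.50 / 1.00 = 0.5000.
θ = arcsin(0.5000) = 30.000°.

30.0°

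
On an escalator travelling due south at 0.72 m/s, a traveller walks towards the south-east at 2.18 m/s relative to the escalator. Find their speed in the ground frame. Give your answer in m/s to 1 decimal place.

2.7 m/s

Taking east as x and north as y: escalator velocity = (0.000, -0.720) m/s; traveller velocity relative to escalator = (1.541, -1.541) m/s.
Velocity relative to ground = (0.000, -0.720) + (1.541, -1.541) = (1.541, -2.261) m/s.
Speed = |(1.541, -2.261)| = 2.737 m/s.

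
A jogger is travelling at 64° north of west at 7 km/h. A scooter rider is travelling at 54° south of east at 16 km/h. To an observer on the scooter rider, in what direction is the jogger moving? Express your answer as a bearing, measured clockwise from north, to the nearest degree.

327°

Taking east as x and north as y: jogger velocity = (-3.069, 6.292) km/h; scooter rider velocity = (9.405, -12.944) km/h.
Velocity of jogger relative to scooter rider = (-3.069, 6.292) − (9.405, -12.944) = (-12.473, 19.236) km/h.
Bearing = atan2(-12.47, 19.24) = 327.04° clockwise from north.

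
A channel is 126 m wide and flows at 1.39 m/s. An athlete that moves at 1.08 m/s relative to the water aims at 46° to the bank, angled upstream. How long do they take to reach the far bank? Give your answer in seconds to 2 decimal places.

162.19 s

The component of the athlete's velocity perpendicular to the bank is 1.08 × sin 46° = 0.777 m/s.
The current is parallel to the bank, so it does not affect the crossing time.
Time = 126 / 0.777 = 162.186 s.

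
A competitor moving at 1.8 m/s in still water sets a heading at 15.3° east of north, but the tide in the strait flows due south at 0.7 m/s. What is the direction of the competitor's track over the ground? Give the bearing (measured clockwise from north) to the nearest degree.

025°

Taking east as x and north as y: velocity relative to the water = (0.475, 1.736) m/s; the water relative to ground = (0.000, -0.700) m/s.
Velocity relative to ground = (0.475, 1.736) + (0.000, -0.700) = (0.475, 1.036) m/s.
Bearing = atan2(0.47, 1.04) = 24.63° clockwise from north.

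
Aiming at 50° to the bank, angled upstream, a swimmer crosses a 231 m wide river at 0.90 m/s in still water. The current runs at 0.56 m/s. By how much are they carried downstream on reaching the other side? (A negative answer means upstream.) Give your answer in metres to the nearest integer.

Perpendicular speed = 0.689 m/s; crossing time = 231 / 0.689 = 335.055 s.
Net downstream speed = -0.019 m/s.
Drift = -0.019 × 335.055 = -6.201 m (upstream).

-6 m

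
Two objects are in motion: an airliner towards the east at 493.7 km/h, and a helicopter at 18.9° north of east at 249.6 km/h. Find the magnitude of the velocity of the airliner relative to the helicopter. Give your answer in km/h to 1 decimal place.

269.9 km/h

Taking east as x and north as y: airliner velocity = (493.700, 0.000) km/h; helicopter velocity = (236.143, 80.850) km/h.
Velocity of airliner relative to helicopter = (493.700, 0.000) − (236.143, 80.850) = (257.557, -80.850) km/h.
Magnitude = |(257.557, -80.850)| = 269.949 km/h.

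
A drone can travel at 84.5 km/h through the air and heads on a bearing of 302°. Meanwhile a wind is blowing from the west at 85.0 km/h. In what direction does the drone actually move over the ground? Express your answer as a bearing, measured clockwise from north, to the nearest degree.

Taking east as x and north as y: velocity relative to the air = (-71.660, 44.778) km/h; the air relative to ground = (85.000, 0.000) km/h.
Velocity relative to ground = (-71.660, 44.778) + (85.000, 0.000) = (13.340, 44.778) km/h.
Bearing = atan2(13.34, 44.78) = 16.59° clockwise from north.

017°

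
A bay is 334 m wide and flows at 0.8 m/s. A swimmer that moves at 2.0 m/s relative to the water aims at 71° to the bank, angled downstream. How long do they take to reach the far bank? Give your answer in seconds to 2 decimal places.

The component of the swimmer's velocity perpendicular to the bank is 2.0 × sin 71° = 1.891 m/s.
The flow acts along the bank and has no component across it.
Time = 334 / 1.891 = 176.623 s.

176.62 s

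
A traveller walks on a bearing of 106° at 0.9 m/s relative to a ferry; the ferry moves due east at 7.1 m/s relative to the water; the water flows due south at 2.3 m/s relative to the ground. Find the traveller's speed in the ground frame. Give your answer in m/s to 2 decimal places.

8.36 m/s

In east/north components (m/s): traveller relative to ferry = (0.865, -0.248); ferry relative to water = (7.100, 0.000); water relative to ground = (0.000, -2.300).
Sum = (7.965, -2.548) m/s.
Speed = |(7.965, -2.548)| = 8.363 m/s.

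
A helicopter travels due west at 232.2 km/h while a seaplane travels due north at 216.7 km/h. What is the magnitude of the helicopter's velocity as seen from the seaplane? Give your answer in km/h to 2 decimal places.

Taking east as x and north as y: helicopter velocity = (-232.200, 0.000) km/h; seaplane velocity = (0.000, 216.700) km/h.
Velocity of helicopter relative to seaplane = (-232.200, 0.000) − (0.000, 216.700) = (-232.200, -216.700) km/h.
Magnitude = |(-232.200, -216.700)| = 317.609 km/h.

317.61 km/h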